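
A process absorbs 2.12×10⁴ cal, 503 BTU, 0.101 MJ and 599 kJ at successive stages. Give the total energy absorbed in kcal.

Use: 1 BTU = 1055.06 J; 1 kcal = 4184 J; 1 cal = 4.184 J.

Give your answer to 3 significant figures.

315 kcal

2.12×10⁴ cal × 4.184 = 88700.8 J
503 BTU × 1055.06 = 530695 J
0.101 MJ × 1000000 = 101000 J
599 kJ × 1000 = 599000 J
Combined: 88700.8 + 530695 + 101000 + 599000 = 1.3194×10⁶ J
In kcal: 1.3194×10⁶ / 4184 = 315.344 kcal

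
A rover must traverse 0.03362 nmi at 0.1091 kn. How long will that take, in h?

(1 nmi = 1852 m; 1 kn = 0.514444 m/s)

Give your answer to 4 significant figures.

0.03362 nmi × 1852 → 62.2642 m
0.1091 kn × 0.514444 → 0.0561258 m/s
t = d / v = 62.2642 m / 0.0561258 m/s = 1109.37 s
1109.37 s ÷ (3600 s/h) = 0.308158 h

0.3082 h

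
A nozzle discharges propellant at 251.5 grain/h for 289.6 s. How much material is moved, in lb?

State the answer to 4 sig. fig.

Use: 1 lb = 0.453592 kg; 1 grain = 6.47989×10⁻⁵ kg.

0.002890 lb

251.5 grain/h → 4.52692×10⁻⁶ kg/s
m = ṁ × t = 4.52692×10⁻⁶ × 289.6 = 0.001311 kg
In lb: 0.001311 / 0.453592 = 0.00289026 lb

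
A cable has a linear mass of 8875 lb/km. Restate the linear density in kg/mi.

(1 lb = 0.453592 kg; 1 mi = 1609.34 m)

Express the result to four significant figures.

8875 lb/km × 0.453592 kg/lb ÷ 1000 m/km = 4.02563 kg/m
4.02563 kg/m × 1609.34 m/mi = 6478.61 kg/mi

6479 kg/mi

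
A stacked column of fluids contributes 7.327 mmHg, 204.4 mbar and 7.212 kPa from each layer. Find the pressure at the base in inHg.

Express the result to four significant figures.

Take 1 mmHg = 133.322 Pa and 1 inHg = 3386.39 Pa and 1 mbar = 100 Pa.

7.327 mmHg × 133.322 = 976.85 Pa
204.4 mbar × 100 = 20440 Pa
7.212 kPa × 1000 = 7212 Pa
Combined: 976.85 + 20440 + 7212 = 28628.8 Pa
In inHg: 28628.8 / 3386.39 = 8.45408 inHg

8.454 inHg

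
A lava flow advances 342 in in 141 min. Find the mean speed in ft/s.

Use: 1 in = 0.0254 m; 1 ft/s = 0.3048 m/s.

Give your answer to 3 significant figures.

0.00337 ft/s

342 in × 0.0254 = 8.6868 m
141 min × 60 = 8460 s
v = d / t = 8.6868 m / 8460 s = 0.00102681 m/s
0.00102681 m/s ÷ (0.3048 m/s/ft/s) = 0.0033688 ft/s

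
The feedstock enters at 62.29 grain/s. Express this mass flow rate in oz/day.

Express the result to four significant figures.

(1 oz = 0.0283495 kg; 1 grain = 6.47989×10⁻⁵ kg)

1.230×10⁴ oz/day

62.29 grain/s × 6.47989×10⁻⁵ kg/grain = 0.00403632 kg/s
0.00403632 kg/s ÷ 0.0283495 kg/oz × 86400 s/day = 12301.4 oz/day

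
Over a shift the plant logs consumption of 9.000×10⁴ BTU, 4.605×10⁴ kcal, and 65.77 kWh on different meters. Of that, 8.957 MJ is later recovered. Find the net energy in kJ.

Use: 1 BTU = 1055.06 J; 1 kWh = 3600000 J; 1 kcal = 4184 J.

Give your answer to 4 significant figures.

9.000×10⁴ BTU × 1055.06 = 9.49554×10⁷ J
4.605×10⁴ kcal × 4184 = 1.92673×10⁸ J
65.77 kWh × 3600000 = 2.36772×10⁸ J
8.957 MJ × 1000000 = 8.957×10⁶ J
Net: 9.49554×10⁷ + 1.92673×10⁸ + 2.36772×10⁸ − 8.957×10⁶ = 5.15443×10⁸ J
In kJ: 5.15443×10⁸ / 1000 = 515443 kJ

5.154×10⁵ kJ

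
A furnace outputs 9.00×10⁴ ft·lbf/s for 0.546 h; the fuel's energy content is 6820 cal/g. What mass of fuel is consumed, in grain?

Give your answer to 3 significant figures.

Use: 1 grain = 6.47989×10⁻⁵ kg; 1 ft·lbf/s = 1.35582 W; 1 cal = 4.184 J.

1.30×10⁵ grain

9.00×10⁴ ft·lbf/s → 122024 W
0.546 h → 1965.6 s
E = P × t = 122024 × 1965.6 = 2.3985×10⁸ J
6820 cal/g → 2.85349×10⁷ J/kg
m = E / e_s = 2.3985×10⁸ / 2.85349×10⁷ = 8.4055 kg
In grain: 8.4055 / 6.47989×10⁻⁵ = 129717 grain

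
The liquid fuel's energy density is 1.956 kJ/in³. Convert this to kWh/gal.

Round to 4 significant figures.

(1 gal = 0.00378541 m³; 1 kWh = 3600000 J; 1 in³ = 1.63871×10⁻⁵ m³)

0.1255 kWh/gal

1.956 kJ/in³ × 1000 J/kJ ÷ 1.63871×10⁻⁵ m³/in³ = 1.19362×10⁸ J/m³
1.19362×10⁸ J/m³ ÷ 3600000 J/kWh × 0.00378541 m³/gal = 0.125509 kWh/gal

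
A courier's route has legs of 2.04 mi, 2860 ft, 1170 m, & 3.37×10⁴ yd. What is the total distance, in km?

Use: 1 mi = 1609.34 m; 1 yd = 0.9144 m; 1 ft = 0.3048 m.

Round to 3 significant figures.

2.04 mi × 1609.34 = 3283.05 m
2860 ft × 0.3048 = 871.728 m
1170 m (already m)
3.37×10⁴ yd × 0.9144 = 30815.3 m
Combined: 3283.05 + 871.728 + 1170 + 30815.3 = 36140.1 m
In km: 36140.1 / 1000 = 36.1401 km

36.1 km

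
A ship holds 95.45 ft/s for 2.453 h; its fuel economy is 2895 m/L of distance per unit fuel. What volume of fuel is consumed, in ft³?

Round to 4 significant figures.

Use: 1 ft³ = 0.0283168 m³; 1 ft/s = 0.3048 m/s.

95.45 ft/s → 29.0932 m/s
2.453 h → 8830.8 s
d = v × t = 29.0932 × 8830.8 = 256916 m
2895 m/L → 2.895×10⁶ m/m³
V = d / (distance per unit fuel) = 256916 / 2.895×10⁶ = 0.0887447 m³
In ft³: 0.0887447 / 0.0283168 = 3.13399 ft³

3.134 ft³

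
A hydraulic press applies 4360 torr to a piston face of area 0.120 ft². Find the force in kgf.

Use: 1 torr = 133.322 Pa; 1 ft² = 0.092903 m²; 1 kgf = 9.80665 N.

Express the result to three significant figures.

661 kgf

4360 torr × 133.322 → 581284 Pa
0.120 ft² × 0.092903 → 0.0111484 m²
F = P × A = 581284 Pa × 0.0111484 m² = 6480.39 N
6480.39 N ÷ (9.80665 N/kgf) = 660.816 kgf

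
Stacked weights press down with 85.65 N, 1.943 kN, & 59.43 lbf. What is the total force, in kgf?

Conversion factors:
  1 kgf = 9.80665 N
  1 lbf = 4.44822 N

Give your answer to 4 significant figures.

85.65 N (already N)
1.943 kN × 1000 → 1943 N
59.43 lbf × 4.44822 → 264.358 N
Total: 85.65 + 1943 + 264.358 = 2293.01 N
In kgf: 2293.01 / 9.80665 = 233.822 kgf

233.8 kgf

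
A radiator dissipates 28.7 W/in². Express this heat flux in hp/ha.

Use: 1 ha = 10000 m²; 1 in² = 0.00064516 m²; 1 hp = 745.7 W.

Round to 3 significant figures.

28.7 W/in² ÷ 0.00064516 m²/in² = 44485.1 W/m²
44485.1 W/m² ÷ 745.7 W/hp × 10000 m²/ha = 596555 hp/ha

5.97×10⁵ hp/ha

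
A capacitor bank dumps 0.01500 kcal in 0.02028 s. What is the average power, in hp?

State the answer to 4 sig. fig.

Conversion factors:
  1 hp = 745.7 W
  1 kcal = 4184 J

0.01500 kcal × 4184 = 62.76 J
P = E / t = 62.76 J / 0.02028 s = 3094.67 W
3094.67 W ÷ (745.7 W/hp) = 4.15002 hp

4.150 hp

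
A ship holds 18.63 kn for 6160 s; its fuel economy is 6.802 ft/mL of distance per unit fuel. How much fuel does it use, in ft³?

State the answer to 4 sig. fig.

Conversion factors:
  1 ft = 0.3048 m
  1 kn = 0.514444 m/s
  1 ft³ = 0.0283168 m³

18.63 kn → 9.58409 m/s
d = v × t = 9.58409 × 6160 = 59038 m
6.802 ft/mL → 2.07325×10⁶ m/m³
V = d / (distance per unit fuel) = 59038 / 2.07325×10⁶ = 0.0284761 m³
In ft³: 0.0284761 / 0.0283168 = 1.00563 ft³

1.006 ft³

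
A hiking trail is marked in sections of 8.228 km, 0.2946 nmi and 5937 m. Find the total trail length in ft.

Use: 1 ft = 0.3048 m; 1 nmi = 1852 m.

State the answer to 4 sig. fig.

8.228 km × 1000 = 8228 m
0.2946 nmi × 1852 = 545.599 m
5937 m (already m)
Combined: 8228 + 545.599 + 5937 = 14710.6 m
In ft: 14710.6 / 0.3048 = 48263.1 ft

4.826×10⁴ ft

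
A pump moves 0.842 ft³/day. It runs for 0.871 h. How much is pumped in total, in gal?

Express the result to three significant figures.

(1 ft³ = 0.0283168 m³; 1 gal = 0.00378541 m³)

0.842 ft³/day → 2.75958×10⁻⁷ m³/s
0.871 h → 3135.6 s
V = Q × t = 2.75958×10⁻⁷ × 3135.6 = 8.65294×10⁻⁴ m³
In gal: 8.65294×10⁻⁴ / 0.00378541 = 0.228587 gal

0.229 gal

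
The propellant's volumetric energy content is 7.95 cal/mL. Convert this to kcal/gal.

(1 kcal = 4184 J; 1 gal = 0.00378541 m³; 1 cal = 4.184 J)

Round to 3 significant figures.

30.1 kcal/gal

7.95 cal/mL × 4.184 J/cal ÷ 10⁻⁶ m³/mL = 3.32628×10⁷ J/m³
3.32628×10⁷ J/m³ ÷ 4184 J/kcal × 0.00378541 m³/gal = 30.094 kcal/gal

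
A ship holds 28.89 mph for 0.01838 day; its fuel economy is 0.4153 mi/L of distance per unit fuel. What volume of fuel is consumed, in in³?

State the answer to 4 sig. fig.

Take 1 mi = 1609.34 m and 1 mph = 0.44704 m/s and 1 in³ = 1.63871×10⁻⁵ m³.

1873 in³

28.89 mph → 12.915 m/s
0.01838 day → 1588.03 s
d = v × t = 12.915 × 1588.03 = 20509.4 m
0.4153 mi/L → 668359 m/m³
V = d / (distance per unit fuel) = 20509.4 / 668359 = 0.0306862 m³
In in³: 0.0306862 / 1.63871×10⁻⁵ = 1872.58 in³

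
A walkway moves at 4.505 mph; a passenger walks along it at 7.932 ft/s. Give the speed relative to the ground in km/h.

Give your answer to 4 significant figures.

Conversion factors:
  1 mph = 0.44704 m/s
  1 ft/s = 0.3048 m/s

4.505 mph × 0.44704 = 2.01392 m/s
7.932 ft/s × 0.3048 = 2.41767 m/s
Combined: 2.01392 + 2.41767 = 4.43159 m/s
In km/h: 4.43159 / (1/3.6) = 15.9537 km/h

15.95 km/h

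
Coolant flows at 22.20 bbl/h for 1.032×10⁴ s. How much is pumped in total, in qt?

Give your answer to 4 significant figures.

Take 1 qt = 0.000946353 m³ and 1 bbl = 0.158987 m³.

22.20 bbl/h → 9.8042×10⁻⁴ m³/s
V = Q × t = 9.8042×10⁻⁴ × 10320 = 10.1179 m³
In qt: 10.1179 / 0.000946353 = 10691.5 qt

1.069×10⁴ qt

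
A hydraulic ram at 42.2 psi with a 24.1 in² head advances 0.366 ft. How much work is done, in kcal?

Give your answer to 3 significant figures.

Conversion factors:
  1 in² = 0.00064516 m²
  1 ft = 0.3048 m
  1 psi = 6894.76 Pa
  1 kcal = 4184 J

42.2 psi → 290959 Pa
24.1 in² → 0.0155484 m²
F = P × A = 290959 × 0.0155484 = 4523.95 N
0.366 ft → 0.111557 m
W = F × d = 4523.95 × 0.111557 = 504.678 J
In kcal: 504.678 / 4184 = 0.120621 kcal

0.121 kcal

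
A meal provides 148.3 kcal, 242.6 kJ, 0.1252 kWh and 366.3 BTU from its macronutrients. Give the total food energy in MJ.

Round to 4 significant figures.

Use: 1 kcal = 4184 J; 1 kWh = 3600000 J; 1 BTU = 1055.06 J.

148.3 kcal × 4184 = 620487 J
242.6 kJ × 1000 = 242600 J
0.1252 kWh × 3600000 = 450720 J
366.3 BTU × 1055.06 = 386468 J
Sum: 620487 + 242600 + 450720 + 386468 = 1.70028×10⁶ J
In MJ: 1.70028×10⁶ / 1000000 = 1.70028 MJ

1.700 MJ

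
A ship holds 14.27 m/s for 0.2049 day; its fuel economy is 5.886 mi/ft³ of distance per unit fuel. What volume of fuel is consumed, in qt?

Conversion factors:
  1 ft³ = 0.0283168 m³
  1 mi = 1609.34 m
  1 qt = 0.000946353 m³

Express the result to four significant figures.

798.0 qt

0.2049 day → 17703.4 s
d = v × t = 14.27 × 17703.4 = 252628 m
5.886 mi/ft³ → 334521 m/m³
V = d / (distance per unit fuel) = 252628 / 334521 = 0.755193 m³
In qt: 0.755193 / 0.000946353 = 798.003 qt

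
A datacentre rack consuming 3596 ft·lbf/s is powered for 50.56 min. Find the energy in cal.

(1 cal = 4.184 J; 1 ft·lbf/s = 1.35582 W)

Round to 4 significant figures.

3.535×10⁶ cal

3596 ft·lbf/s × 1.35582 → 4875.53 W
50.56 min × 60 → 3033.6 s
E = P × t = 4875.53 W × 3033.6 s = 1.47904×10⁷ J
1.47904×10⁷ J ÷ (4.184 J/cal) = 3.53499×10⁶ cal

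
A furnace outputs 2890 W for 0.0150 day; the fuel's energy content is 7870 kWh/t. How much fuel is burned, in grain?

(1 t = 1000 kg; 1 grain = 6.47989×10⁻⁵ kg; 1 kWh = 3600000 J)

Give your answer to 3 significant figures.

2040 grain

0.0150 day → 1296 s
E = P × t = 2890 × 1296 = 3.74544×10⁶ J
7870 kWh/t → 2.8332×10⁷ J/kg
m = E / e_s = 3.74544×10⁶ / 2.8332×10⁷ = 0.132198 kg
In grain: 0.132198 / 6.47989×10⁻⁵ = 2040.13 grain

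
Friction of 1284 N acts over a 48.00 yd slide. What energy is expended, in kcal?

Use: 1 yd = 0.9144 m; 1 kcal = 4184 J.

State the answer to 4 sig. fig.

13.47 kcal

48.00 yd × 0.9144 → 43.8912 m
W = F × d = 1284 N × 43.8912 m = 56356.3 J
56356.3 J ÷ (4184 J/kcal) = 13.4695 kcal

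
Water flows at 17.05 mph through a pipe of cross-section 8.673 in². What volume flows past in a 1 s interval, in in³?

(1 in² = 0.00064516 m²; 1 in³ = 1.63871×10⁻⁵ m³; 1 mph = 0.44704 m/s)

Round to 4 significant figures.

2603 in³

17.05 mph × 0.44704 → 7.62203 m/s
8.673 in² × 0.00064516 → 0.00559547 m²
V = v × A × t = 7.62203 m/s × 0.00559547 m² × 1 s = 0.0426488 m³
0.0426488 m³ ÷ (1.63871×10⁻⁵ m³/in³) = 2602.58 in³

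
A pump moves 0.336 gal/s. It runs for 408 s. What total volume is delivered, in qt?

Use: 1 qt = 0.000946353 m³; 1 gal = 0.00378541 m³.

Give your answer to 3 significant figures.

0.336 gal/s → 0.0012719 m³/s
V = Q × t = 0.0012719 × 408 = 0.518935 m³
In qt: 0.518935 / 0.000946353 = 548.352 qt

548 qt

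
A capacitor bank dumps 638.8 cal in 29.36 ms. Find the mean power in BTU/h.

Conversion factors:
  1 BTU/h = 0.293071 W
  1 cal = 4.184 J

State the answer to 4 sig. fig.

638.8 cal × 4.184 = 2672.74 J
29.36 ms × 0.001 = 0.02936 s
P = E / t = 2672.74 J / 0.02936 s = 91033.4 W
91033.4 W ÷ (0.293071 W/BTU/h) = 310619 BTU/h

3.106×10⁵ BTU/h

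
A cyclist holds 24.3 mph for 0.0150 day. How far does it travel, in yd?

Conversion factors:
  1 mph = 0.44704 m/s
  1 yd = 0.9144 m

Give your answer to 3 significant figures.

1.54×10⁴ yd

24.3 mph × 0.44704 = 10.8631 m/s
0.0150 day × 86400 = 1296 s
d = v × t = 10.8631 m/s × 1296 s = 14078.6 m
14078.6 m ÷ (0.9144 m/yd) = 15396.5 yd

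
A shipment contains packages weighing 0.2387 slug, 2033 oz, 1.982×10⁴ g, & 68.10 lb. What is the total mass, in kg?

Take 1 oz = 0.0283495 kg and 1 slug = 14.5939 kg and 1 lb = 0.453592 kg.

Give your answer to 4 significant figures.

111.8 kg

0.2387 slug × 14.5939 = 3.48356 kg
2033 oz × 0.0283495 = 57.6345 kg
1.982×10⁴ g × 0.001 = 19.82 kg
68.10 lb × 0.453592 = 30.8896 kg
Sum: 3.48356 + 57.6345 + 19.82 + 30.8896 = 111.828 kg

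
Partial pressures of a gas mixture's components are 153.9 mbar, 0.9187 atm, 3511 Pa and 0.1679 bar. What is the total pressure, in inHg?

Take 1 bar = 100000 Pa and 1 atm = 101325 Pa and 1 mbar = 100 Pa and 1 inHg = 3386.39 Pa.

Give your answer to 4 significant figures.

153.9 mbar × 100 = 15390 Pa
0.9187 atm × 101325 = 93087.3 Pa
3511 Pa (already Pa)
0.1679 bar × 100000 = 16790 Pa
Total: 15390 + 93087.3 + 3511 + 16790 = 128778 Pa
In inHg: 128778 / 3386.39 = 38.0281 inHg

38.03 inHg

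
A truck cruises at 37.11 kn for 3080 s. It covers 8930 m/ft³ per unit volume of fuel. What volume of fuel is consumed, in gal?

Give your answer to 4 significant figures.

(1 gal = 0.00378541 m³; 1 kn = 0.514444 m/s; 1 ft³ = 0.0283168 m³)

37.11 kn → 19.091 m/s
d = v × t = 19.091 × 3080 = 58800.3 m
8930 m/ft³ → 315360 m/m³
V = d / (distance per unit fuel) = 58800.3 / 315360 = 0.186455 m³
In gal: 0.186455 / 0.00378541 = 49.2562 gal

49.26 gal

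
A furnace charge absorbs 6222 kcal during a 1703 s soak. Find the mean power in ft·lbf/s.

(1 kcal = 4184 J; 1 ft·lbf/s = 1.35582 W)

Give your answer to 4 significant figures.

1.127×10⁴ ft·lbf/s

6222 kcal × 4184 = 2.60328×10⁷ J
P = E / t = 2.60328×10⁷ J / 1703 s = 15286.4 W
15286.4 W ÷ (1.35582 W/ft·lbf/s) = 11274.7 ft·lbf/s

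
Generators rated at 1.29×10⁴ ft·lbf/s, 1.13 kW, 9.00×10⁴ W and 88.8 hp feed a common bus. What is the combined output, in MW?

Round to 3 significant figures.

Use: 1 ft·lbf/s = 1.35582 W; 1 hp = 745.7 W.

1.29×10⁴ ft·lbf/s × 1.35582 → 17490.1 W
1.13 kW × 1000 → 1130 W
9.00×10⁴ W (already W)
88.8 hp × 745.7 → 66218.2 W
Total: 17490.1 + 1130 + 90000 + 66218.2 = 174838 W
In MW: 174838 / 1000000 = 0.174838 MW

0.175 MW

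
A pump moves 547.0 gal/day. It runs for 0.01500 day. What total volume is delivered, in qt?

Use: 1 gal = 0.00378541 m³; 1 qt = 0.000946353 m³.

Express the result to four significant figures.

32.82 qt

547.0 gal/day → 2.39655×10⁻⁵ m³/s
0.01500 day → 1296 s
V = Q × t = 2.39655×10⁻⁵ × 1296 = 0.0310593 m³
In qt: 0.0310593 / 0.000946353 = 32.82 qt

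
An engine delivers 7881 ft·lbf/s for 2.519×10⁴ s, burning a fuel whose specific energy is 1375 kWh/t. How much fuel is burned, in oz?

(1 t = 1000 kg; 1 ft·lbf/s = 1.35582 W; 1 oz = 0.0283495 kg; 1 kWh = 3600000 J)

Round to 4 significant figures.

1918 oz

7881 ft·lbf/s → 10685.2 W
E = P × t = 10685.2 × 25190 = 2.6916×10⁸ J
1375 kWh/t → 4.95×10⁶ J/kg
m = E / e_s = 2.6916×10⁸ / 4.95×10⁶ = 54.3758 kg
In oz: 54.3758 / 0.0283495 = 1918.05 oz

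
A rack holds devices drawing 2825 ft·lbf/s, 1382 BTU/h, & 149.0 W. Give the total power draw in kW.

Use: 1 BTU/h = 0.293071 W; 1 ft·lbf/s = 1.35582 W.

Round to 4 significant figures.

4.384 kW

2825 ft·lbf/s × 1.35582 = 3830.19 W
1382 BTU/h × 0.293071 = 405.024 W
149.0 W (already W)
Total: 3830.19 + 405.024 + 149 = 4384.21 W
In kW: 4384.21 / 1000 = 4.38421 kW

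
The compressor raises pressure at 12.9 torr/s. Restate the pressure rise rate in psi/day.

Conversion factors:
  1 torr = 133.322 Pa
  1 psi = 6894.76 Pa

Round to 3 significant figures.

12.9 torr/s × 133.322 Pa/torr = 1719.85 Pa/s
1719.85 Pa/s ÷ 6894.76 Pa/psi × 86400 s/day = 21551.9 psi/day

2.16×10⁴ psi/day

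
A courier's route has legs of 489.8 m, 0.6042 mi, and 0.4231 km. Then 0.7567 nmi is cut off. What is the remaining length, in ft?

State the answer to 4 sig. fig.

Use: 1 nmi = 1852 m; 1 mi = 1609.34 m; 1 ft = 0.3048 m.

1587 ft

489.8 m (already m)
0.6042 mi × 1609.34 = 972.363 m
0.4231 km × 1000 = 423.1 m
0.7567 nmi × 1852 = 1401.41 m
Sum: 489.8 + 972.363 + 423.1 − 1401.41 = 483.853 m
In ft: 483.853 / 0.3048 = 1587.44 ft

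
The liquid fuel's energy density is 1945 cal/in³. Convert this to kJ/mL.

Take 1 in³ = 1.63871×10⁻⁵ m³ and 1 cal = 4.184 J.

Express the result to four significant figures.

0.4966 kJ/mL

1945 cal/in³ × 4.184 J/cal ÷ 1.63871×10⁻⁵ m³/in³ = 4.96603×10⁸ J/m³
4.96603×10⁸ J/m³ ÷ 1000 J/kJ × 10⁻⁶ m³/mL = 0.496603 kJ/mL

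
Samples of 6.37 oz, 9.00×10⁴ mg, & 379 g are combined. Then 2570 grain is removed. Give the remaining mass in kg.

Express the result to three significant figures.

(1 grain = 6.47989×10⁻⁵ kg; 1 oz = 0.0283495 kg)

6.37 oz × 0.0283495 → 0.180586 kg
9.00×10⁴ mg × 10⁻⁶ → 0.09 kg
379 g × 0.001 → 0.379 kg
2570 grain × 6.47989×10⁻⁵ → 0.166533 kg
Sum: 0.180586 + 0.09 + 0.379 − 0.166533 = 0.483053 kg

0.483 kg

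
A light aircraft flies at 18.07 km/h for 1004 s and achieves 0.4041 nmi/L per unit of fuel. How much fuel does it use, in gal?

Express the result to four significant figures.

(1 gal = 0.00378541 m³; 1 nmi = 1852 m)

18.07 km/h → 5.01944 m/s
d = v × t = 5.01944 × 1004 = 5039.52 m
0.4041 nmi/L → 748393 m/m³
V = d / (distance per unit fuel) = 5039.52 / 748393 = 0.00673379 m³
In gal: 0.00673379 / 0.00378541 = 1.77888 gal

1.779 gal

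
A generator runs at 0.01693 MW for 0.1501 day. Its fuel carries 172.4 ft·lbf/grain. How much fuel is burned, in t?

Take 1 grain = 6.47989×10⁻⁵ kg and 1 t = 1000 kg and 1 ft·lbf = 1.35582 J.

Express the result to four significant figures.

0.06087 t

0.01693 MW → 16930 W
0.1501 day → 12968.6 s
E = P × t = 16930 × 12968.6 = 2.19558×10⁸ J
172.4 ft·lbf/grain → 3.60721×10⁶ J/kg
m = E / e_s = 2.19558×10⁸ / 3.60721×10⁶ = 60.8664 kg
In t: 60.8664 / 1000 = 0.0608664 t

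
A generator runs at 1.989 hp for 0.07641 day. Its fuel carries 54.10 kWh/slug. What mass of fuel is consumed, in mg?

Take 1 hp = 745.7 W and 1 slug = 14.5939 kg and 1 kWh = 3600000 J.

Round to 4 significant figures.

7.337×10⁵ mg

1.989 hp → 1483.2 W
0.07641 day → 6601.82 s
E = P × t = 1483.2 × 6601.82 = 9.79182×10⁶ J
54.10 kWh/slug → 1.33453×10⁷ J/kg
m = E / e_s = 9.79182×10⁶ / 1.33453×10⁷ = 0.733728 kg
In mg: 0.733728 / 10⁻⁶ = 733728 mg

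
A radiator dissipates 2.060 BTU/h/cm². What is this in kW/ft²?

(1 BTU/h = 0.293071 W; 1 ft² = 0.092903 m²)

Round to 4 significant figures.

0.5609 kW/ft²

2.060 BTU/h/cm² × 0.293071 W/BTU/h ÷ 0.0001 m²/cm² = 6037.26 W/m²
6037.26 W/m² ÷ 1000 W/kW × 0.092903 m²/ft² = 0.56088 kW/ft²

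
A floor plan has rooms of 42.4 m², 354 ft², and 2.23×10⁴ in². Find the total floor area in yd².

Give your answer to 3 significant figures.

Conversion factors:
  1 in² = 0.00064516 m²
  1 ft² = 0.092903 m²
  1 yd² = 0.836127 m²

107 yd²

42.4 m² (already m²)
354 ft² × 0.092903 = 32.8877 m²
2.23×10⁴ in² × 0.00064516 = 14.3871 m²
Total: 42.4 + 32.8877 + 14.3871 = 89.6748 m²
In yd²: 89.6748 / 0.836127 = 107.25 yd²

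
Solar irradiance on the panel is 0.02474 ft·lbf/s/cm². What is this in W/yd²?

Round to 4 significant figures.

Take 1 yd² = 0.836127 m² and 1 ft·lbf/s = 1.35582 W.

0.02474 ft·lbf/s/cm² × 1.35582 W/ft·lbf/s ÷ 0.0001 m²/cm² = 335.43 W/m²
335.43 W/m² × 0.836127 m²/yd² = 280.462 W/yd²

280.5 W/yd²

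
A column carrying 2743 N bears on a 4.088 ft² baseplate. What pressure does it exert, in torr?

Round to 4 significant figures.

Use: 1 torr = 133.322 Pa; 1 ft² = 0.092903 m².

4.088 ft² × 0.092903 = 0.379787 m²
P = F / A = 2743 N / 0.379787 m² = 7222.47 Pa
7222.47 Pa ÷ (133.322 Pa/torr) = 54.1731 torr

54.17 torr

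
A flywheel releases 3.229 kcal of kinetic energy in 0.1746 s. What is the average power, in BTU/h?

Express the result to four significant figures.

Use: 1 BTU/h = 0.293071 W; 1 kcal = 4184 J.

3.229 kcal × 4184 → 13510.1 J
P = E / t = 13510.1 J / 0.1746 s = 77377.4 W
77377.4 W ÷ (0.293071 W/BTU/h) = 264023 BTU/h

2.640×10⁵ BTU/h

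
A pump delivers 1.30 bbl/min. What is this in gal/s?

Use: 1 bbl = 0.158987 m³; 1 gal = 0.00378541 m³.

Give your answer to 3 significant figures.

0.910 gal/s

1.30 bbl/min × 0.158987 m³/bbl ÷ 60 s/min = 0.00344472 m³/s
0.00344472 m³/s ÷ 0.00378541 m³/gal = 0.909999 gal/s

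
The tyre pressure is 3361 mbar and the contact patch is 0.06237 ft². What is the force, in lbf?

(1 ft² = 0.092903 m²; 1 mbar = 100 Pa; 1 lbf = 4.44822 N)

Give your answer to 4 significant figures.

3361 mbar × 100 → 336100 Pa
0.06237 ft² × 0.092903 → 0.00579436 m²
F = P × A = 336100 Pa × 0.00579436 m² = 1947.48 N
1947.48 N ÷ (4.44822 N/lbf) = 437.811 lbf

437.8 lbf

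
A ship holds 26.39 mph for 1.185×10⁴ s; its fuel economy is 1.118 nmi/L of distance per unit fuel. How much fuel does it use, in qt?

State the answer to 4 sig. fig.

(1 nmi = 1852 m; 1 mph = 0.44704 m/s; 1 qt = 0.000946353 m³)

26.39 mph → 11.7974 m/s
d = v × t = 11.7974 × 11850 = 139799 m
1.118 nmi/L → 2.07054×10⁶ m/m³
V = d / (distance per unit fuel) = 139799 / 2.07054×10⁶ = 0.0675181 m³
In qt: 0.0675181 / 0.000946353 = 71.3456 qt

71.35 qt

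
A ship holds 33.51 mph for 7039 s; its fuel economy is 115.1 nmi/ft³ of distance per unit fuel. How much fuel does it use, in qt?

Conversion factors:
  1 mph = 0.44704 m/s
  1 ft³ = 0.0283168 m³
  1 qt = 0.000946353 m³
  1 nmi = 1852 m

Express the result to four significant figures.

33.51 mph → 14.9803 m/s
d = v × t = 14.9803 × 7039 = 105446 m
115.1 nmi/ft³ → 7.52787×10⁶ m/m³
V = d / (distance per unit fuel) = 105446 / 7.52787×10⁶ = 0.0140074 m³
In qt: 0.0140074 / 0.000946353 = 14.8015 qt

14.80 qt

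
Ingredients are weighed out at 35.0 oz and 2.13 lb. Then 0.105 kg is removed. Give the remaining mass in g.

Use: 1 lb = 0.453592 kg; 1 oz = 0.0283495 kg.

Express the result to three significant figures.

1850 g

35.0 oz × 0.0283495 → 0.992232 kg
2.13 lb × 0.453592 → 0.966151 kg
0.105 kg (already kg)
Net: 0.992232 + 0.966151 − 0.105 = 1.85338 kg
In g: 1.85338 / 0.001 = 1853.38 g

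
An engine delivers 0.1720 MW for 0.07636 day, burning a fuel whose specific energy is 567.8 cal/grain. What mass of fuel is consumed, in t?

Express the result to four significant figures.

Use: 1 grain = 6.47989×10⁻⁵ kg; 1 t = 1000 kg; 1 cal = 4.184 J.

0.03095 t

0.1720 MW → 172000 W
0.07636 day → 6597.5 s
E = P × t = 172000 × 6597.5 = 1.13477×10⁹ J
567.8 cal/grain → 3.66623×10⁷ J/kg
m = E / e_s = 1.13477×10⁹ / 3.66623×10⁷ = 30.952 kg
In t: 30.952 / 1000 = 0.030952 t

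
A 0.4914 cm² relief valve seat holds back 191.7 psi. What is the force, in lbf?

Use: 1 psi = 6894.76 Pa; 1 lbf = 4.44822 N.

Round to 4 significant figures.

191.7 psi × 6894.76 → 1.32173×10⁶ Pa
0.4914 cm² × 0.0001 → 4.914×10⁻⁵ m²
F = P × A = 1.32173×10⁶ Pa × 4.914×10⁻⁵ m² = 64.9498 N
64.9498 N ÷ (4.44822 N/lbf) = 14.6013 lbf

14.60 lbf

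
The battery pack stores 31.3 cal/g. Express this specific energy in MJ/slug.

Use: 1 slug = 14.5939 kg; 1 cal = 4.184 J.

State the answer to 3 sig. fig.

31.3 cal/g × 4.184 J/cal ÷ 0.001 kg/g = 130959 J/kg
130959 J/kg ÷ 1000000 J/MJ × 14.5939 kg/slug = 1.9112 MJ/slug

1.91 MJ/slug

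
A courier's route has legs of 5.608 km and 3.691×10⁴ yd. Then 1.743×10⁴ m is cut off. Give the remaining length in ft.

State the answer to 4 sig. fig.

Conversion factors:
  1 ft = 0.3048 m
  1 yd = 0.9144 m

7.194×10⁴ ft

5.608 km × 1000 = 5608 m
3.691×10⁴ yd × 0.9144 = 33750.5 m
1.743×10⁴ m (already m)
Net: 5608 + 33750.5 − 17430 = 21928.5 m
In ft: 21928.5 / 0.3048 = 71943.9 ft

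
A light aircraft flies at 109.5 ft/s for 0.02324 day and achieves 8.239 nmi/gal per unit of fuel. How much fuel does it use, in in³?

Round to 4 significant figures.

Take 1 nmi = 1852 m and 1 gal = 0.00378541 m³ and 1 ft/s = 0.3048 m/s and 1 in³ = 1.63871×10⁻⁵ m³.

109.5 ft/s → 33.3756 m/s
0.02324 day → 2007.94 s
d = v × t = 33.3756 × 2007.94 = 67016.2 m
8.239 nmi/gal → 4.0309×10⁶ m/m³
V = d / (distance per unit fuel) = 67016.2 / 4.0309×10⁶ = 0.0166256 m³
In in³: 0.0166256 / 1.63871×10⁻⁵ = 1014.55 in³

1015 in³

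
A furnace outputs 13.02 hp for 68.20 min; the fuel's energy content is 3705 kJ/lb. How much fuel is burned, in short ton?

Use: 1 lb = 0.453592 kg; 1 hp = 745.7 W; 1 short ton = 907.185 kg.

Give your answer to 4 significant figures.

13.02 hp → 9709.01 W
68.20 min → 4092 s
E = P × t = 9709.01 × 4092 = 3.97293×10⁷ J
3705 kJ/lb → 8.16813×10⁶ J/kg
m = E / e_s = 3.97293×10⁷ / 8.16813×10⁶ = 4.86394 kg
In short ton: 4.86394 / 907.185 = 0.00536157 short ton

0.005362 short ton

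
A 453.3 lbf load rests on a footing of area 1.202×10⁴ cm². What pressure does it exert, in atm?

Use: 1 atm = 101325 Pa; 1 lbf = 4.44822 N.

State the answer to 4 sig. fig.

0.01656 atm

453.3 lbf × 4.44822 → 2016.38 N
1.202×10⁴ cm² × 0.0001 → 1.202 m²
P = F / A = 2016.38 N / 1.202 m² = 1677.52 Pa
1677.52 Pa ÷ (101325 Pa/atm) = 0.0165558 atm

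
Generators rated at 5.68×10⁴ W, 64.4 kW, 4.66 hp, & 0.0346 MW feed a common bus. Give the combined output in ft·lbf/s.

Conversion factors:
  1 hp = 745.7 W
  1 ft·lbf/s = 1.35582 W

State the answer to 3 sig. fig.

5.68×10⁴ W (already W)
64.4 kW × 1000 → 64400 W
4.66 hp × 745.7 → 3474.96 W
0.0346 MW × 1000000 → 34600 W
Total: 56800 + 64400 + 3474.96 + 34600 = 159275 W
In ft·lbf/s: 159275 / 1.35582 = 117475 ft·lbf/s

1.17×10⁵ ft·lbf/s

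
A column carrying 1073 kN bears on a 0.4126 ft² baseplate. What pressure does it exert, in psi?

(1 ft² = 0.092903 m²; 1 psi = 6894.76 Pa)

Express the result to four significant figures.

4060 psi

1073 kN × 1000 = 1.073×10⁶ N
0.4126 ft² × 0.092903 = 0.0383318 m²
P = F / A = 1.073×10⁶ N / 0.0383318 m² = 2.79924×10⁷ Pa
2.79924×10⁷ Pa ÷ (6894.76 Pa/psi) = 4059.95 psi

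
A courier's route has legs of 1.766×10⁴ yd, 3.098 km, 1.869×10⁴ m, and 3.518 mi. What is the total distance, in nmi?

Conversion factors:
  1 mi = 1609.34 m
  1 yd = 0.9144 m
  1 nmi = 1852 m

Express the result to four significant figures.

23.54 nmi

1.766×10⁴ yd × 0.9144 = 16148.3 m
3.098 km × 1000 = 3098 m
1.869×10⁴ m (already m)
3.518 mi × 1609.34 = 5661.66 m
Total: 16148.3 + 3098 + 18690 + 5661.66 = 43598 m
In nmi: 43598 / 1852 = 23.541 nmi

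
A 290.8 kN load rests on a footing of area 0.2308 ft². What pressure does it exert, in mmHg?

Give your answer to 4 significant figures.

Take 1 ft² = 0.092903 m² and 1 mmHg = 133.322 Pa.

1.017×10⁵ mmHg

290.8 kN × 1000 → 290800 N
0.2308 ft² × 0.092903 → 0.021442 m²
P = F / A = 290800 N / 0.021442 m² = 1.35622×10⁷ Pa
1.35622×10⁷ Pa ÷ (133.322 Pa/mmHg) = 101725 mmHg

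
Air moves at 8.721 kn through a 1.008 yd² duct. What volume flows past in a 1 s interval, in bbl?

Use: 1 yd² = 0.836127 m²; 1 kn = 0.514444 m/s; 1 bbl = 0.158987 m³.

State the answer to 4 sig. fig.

23.78 bbl

8.721 kn × 0.514444 = 4.48647 m/s
1.008 yd² × 0.836127 = 0.842816 m²
V = v × A × t = 4.48647 m/s × 0.842816 m² × 1 s = 3.78127 m³
3.78127 m³ ÷ (0.158987 m³/bbl) = 23.7835 bbl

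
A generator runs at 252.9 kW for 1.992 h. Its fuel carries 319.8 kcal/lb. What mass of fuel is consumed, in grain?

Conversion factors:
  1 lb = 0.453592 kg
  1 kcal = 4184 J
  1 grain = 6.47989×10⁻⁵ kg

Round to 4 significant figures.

9.488×10⁶ grain

252.9 kW → 252900 W
1.992 h → 7171.2 s
E = P × t = 252900 × 7171.2 = 1.8136×10⁹ J
319.8 kcal/lb → 2.94988×10⁶ J/kg
m = E / e_s = 1.8136×10⁹ / 2.94988×10⁶ = 614.805 kg
In grain: 614.805 / 6.47989×10⁻⁵ = 9.48789×10⁶ grain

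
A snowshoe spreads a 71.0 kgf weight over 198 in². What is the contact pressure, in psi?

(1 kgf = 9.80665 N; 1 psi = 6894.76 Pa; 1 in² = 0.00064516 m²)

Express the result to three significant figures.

0.791 psi

71.0 kgf × 9.80665 = 696.272 N
198 in² × 0.00064516 = 0.127742 m²
P = F / A = 696.272 N / 0.127742 m² = 5450.61 Pa
5450.61 Pa ÷ (6894.76 Pa/psi) = 0.790544 psi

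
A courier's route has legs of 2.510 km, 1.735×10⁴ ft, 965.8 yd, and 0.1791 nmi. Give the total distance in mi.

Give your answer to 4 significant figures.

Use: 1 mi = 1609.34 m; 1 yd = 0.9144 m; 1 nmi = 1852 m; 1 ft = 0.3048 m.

5.600 mi

2.510 km × 1000 → 2510 m
1.735×10⁴ ft × 0.3048 → 5288.28 m
965.8 yd × 0.9144 → 883.128 m
0.1791 nmi × 1852 → 331.693 m
Total: 2510 + 5288.28 + 883.128 + 331.693 = 9013.1 m
In mi: 9013.1 / 1609.34 = 5.60049 mi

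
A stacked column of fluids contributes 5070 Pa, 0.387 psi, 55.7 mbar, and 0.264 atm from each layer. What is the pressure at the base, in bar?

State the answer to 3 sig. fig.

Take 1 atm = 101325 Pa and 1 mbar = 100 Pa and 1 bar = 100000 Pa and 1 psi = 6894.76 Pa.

5070 Pa (already Pa)
0.387 psi × 6894.76 = 2668.27 Pa
55.7 mbar × 100 = 5570 Pa
0.264 atm × 101325 = 26749.8 Pa
Sum: 5070 + 2668.27 + 5570 + 26749.8 = 40058.1 Pa
In bar: 40058.1 / 100000 = 0.400581 bar

0.401 bar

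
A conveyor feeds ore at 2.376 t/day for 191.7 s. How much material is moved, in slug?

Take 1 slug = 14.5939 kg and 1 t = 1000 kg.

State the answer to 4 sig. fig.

2.376 t/day → 0.0275 kg/s
m = ṁ × t = 0.0275 × 191.7 = 5.27175 kg
In slug: 5.27175 / 14.5939 = 0.36123 slug

0.3612 slug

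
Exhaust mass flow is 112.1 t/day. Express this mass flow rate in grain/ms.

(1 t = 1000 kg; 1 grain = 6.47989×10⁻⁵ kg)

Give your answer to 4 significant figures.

20.02 grain/ms

112.1 t/day × 1000 kg/t ÷ 86400 s/day = 1.29745 kg/s
1.29745 kg/s ÷ 6.47989×10⁻⁵ kg/grain × 0.001 s/ms = 20.0227 grain/ms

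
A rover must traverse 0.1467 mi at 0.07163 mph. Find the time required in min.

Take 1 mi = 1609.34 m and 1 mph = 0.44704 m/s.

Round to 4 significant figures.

122.9 min

0.1467 mi × 1609.34 → 236.09 m
0.07163 mph × 0.44704 → 0.0320215 m/s
t = d / v = 236.09 m / 0.0320215 m/s = 7372.86 s
7372.86 s ÷ (60 s/min) = 122.881 min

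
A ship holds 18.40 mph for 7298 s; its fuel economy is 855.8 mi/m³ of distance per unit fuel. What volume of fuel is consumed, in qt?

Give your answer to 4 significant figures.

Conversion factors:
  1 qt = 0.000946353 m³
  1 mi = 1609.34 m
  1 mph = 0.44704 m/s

18.40 mph → 8.22554 m/s
d = v × t = 8.22554 × 7298 = 60030 m
855.8 mi/m³ → 1.37727×10⁶ m/m³
V = d / (distance per unit fuel) = 60030 / 1.37727×10⁶ = 0.0435862 m³
In qt: 0.0435862 / 0.000946353 = 46.057 qt

46.06 qt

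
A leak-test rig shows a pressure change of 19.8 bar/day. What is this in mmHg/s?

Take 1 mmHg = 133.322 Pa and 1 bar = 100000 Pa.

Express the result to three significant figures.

19.8 bar/day × 100000 Pa/bar ÷ 86400 s/day = 22.9167 Pa/s
22.9167 Pa/s ÷ 133.322 Pa/mmHg = 0.17189 mmHg/s

0.172 mmHg/s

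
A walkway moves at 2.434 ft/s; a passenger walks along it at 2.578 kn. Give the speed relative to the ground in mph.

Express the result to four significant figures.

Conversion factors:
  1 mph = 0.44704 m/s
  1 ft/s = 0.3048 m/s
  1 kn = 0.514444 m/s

4.626 mph

2.434 ft/s × 0.3048 = 0.741883 m/s
2.578 kn × 0.514444 = 1.32624 m/s
Sum: 0.741883 + 1.32624 = 2.06812 m/s
In mph: 2.06812 / 0.44704 = 4.62625 mph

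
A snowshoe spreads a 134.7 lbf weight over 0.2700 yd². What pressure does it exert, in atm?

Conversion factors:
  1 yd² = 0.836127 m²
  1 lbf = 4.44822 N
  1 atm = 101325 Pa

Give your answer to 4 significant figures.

134.7 lbf × 4.44822 = 599.175 N
0.2700 yd² × 0.836127 = 0.225754 m²
P = F / A = 599.175 N / 0.225754 m² = 2654.11 Pa
2654.11 Pa ÷ (101325 Pa/atm) = 0.026194 atm

0.02619 atm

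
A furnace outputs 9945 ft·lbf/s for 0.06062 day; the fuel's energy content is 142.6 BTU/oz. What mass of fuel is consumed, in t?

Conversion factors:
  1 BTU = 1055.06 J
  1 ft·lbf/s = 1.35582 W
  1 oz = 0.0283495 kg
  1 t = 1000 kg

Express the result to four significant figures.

9945 ft·lbf/s → 13483.6 W
0.06062 day → 5237.57 s
E = P × t = 13483.6 × 5237.57 = 7.06213×10⁷ J
142.6 BTU/oz → 5.30703×10⁶ J/kg
m = E / e_s = 7.06213×10⁷ / 5.30703×10⁶ = 13.3071 kg
In t: 13.3071 / 1000 = 0.0133071 t

0.01331 t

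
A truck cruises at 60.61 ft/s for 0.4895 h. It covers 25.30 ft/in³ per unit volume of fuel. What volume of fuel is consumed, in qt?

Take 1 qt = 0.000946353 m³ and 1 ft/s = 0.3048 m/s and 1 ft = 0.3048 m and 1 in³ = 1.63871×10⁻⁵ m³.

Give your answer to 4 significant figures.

73.10 qt

60.61 ft/s → 18.4739 m/s
0.4895 h → 1762.2 s
d = v × t = 18.4739 × 1762.2 = 32554.7 m
25.30 ft/in³ → 470580 m/m³
V = d / (distance per unit fuel) = 32554.7 / 470580 = 0.0691799 m³
In qt: 0.0691799 / 0.000946353 = 73.1016 qt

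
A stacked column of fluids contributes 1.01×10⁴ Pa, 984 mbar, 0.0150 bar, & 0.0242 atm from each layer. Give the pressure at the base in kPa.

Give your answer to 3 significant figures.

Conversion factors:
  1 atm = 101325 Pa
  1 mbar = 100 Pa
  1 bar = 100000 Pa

112 kPa

1.01×10⁴ Pa (already Pa)
984 mbar × 100 = 98400 Pa
0.0150 bar × 100000 = 1500 Pa
0.0242 atm × 101325 = 2452.06 Pa
Combined: 10100 + 98400 + 1500 + 2452.06 = 112452 Pa
In kPa: 112452 / 1000 = 112.452 kPa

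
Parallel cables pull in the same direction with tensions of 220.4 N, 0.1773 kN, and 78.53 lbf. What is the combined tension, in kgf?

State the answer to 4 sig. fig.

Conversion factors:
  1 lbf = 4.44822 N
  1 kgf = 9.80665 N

76.17 kgf

220.4 N (already N)
0.1773 kN × 1000 = 177.3 N
78.53 lbf × 4.44822 = 349.319 N
Total: 220.4 + 177.3 + 349.319 = 747.019 N
In kgf: 747.019 / 9.80665 = 76.1747 kgf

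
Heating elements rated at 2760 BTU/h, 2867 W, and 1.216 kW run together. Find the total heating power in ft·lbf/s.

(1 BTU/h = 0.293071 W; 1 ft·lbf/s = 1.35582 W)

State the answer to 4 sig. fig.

3608 ft·lbf/s

2760 BTU/h × 0.293071 = 808.876 W
2867 W (already W)
1.216 kW × 1000 = 1216 W
Combined: 808.876 + 2867 + 1216 = 4891.88 W
In ft·lbf/s: 4891.88 / 1.35582 = 3608.06 ft·lbf/s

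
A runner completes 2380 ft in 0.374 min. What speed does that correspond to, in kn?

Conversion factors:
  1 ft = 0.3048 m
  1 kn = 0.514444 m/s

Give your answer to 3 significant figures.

62.8 kn

2380 ft × 0.3048 = 725.424 m
0.374 min × 60 = 22.44 s
v = d / t = 725.424 m / 22.44 s = 32.3273 m/s
32.3273 m/s ÷ (0.514444 m/s/kn) = 62.8393 kn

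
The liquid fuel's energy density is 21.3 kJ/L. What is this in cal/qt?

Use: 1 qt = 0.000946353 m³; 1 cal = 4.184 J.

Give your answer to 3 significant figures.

21.3 kJ/L × 1000 J/kJ ÷ 0.001 m³/L = 2.13×10⁷ J/m³
2.13×10⁷ J/m³ ÷ 4.184 J/cal × 0.000946353 m³/qt = 4817.71 cal/qt

4820 cal/qt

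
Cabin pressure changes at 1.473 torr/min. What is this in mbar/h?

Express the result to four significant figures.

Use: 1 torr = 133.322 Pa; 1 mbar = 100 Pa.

117.8 mbar/h

1.473 torr/min × 133.322 Pa/torr ÷ 60 s/min = 3.27306 Pa/s
3.27306 Pa/s ÷ 100 Pa/mbar × 3600 s/h = 117.83 mbar/h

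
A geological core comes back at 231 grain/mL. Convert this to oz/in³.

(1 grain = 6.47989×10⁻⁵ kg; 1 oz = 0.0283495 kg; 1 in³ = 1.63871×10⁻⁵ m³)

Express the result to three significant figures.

231 grain/mL × 6.47989×10⁻⁵ kg/grain ÷ 10⁻⁶ m³/mL = 14968.5 kg/m³
14968.5 kg/m³ ÷ 0.0283495 kg/oz × 1.63871×10⁻⁵ m³/in³ = 8.65237 oz/in³

8.65 oz/in³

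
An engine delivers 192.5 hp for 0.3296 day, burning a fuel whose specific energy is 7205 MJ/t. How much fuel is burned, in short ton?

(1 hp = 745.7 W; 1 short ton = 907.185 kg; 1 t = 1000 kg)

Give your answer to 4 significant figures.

0.6254 short ton

192.5 hp → 143547 W
0.3296 day → 28477.4 s
E = P × t = 143547 × 28477.4 = 4.08785×10⁹ J
7205 MJ/t → 7.205×10⁶ J/kg
m = E / e_s = 4.08785×10⁹ / 7.205×10⁶ = 567.363 kg
In short ton: 567.363 / 907.185 = 0.62541 short ton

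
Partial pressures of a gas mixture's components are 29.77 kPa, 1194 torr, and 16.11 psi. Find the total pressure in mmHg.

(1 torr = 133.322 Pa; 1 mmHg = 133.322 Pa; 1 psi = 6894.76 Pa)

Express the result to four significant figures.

2250 mmHg

29.77 kPa × 1000 = 29770 Pa
1194 torr × 133.322 = 159186 Pa
16.11 psi × 6894.76 = 111075 Pa
Combined: 29770 + 159186 + 111075 = 300031 Pa
In mmHg: 300031 / 133.322 = 2250.42 mmHg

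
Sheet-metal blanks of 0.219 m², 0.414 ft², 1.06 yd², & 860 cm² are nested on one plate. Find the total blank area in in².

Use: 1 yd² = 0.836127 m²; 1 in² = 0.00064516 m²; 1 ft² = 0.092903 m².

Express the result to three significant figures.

1910 in²

0.219 m² (already m²)
0.414 ft² × 0.092903 = 0.0384618 m²
1.06 yd² × 0.836127 = 0.886295 m²
860 cm² × 0.0001 = 0.086 m²
Combined: 0.219 + 0.0384618 + 0.886295 + 0.086 = 1.22976 m²
In in²: 1.22976 / 0.00064516 = 1906.13 in²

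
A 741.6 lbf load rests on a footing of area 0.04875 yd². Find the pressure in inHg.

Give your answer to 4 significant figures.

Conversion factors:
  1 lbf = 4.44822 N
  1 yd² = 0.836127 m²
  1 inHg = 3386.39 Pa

23.90 inHg

741.6 lbf × 4.44822 = 3298.8 N
0.04875 yd² × 0.836127 = 0.0407612 m²
P = F / A = 3298.8 N / 0.0407612 m² = 80929.9 Pa
80929.9 Pa ÷ (3386.39 Pa/inHg) = 23.8986 inHg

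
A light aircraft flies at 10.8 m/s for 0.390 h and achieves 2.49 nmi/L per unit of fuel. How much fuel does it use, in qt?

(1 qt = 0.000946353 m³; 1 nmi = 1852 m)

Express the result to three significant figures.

3.47 qt

0.390 h → 1404 s
d = v × t = 10.8 × 1404 = 15163.2 m
2.49 nmi/L → 4.61148×10⁶ m/m³
V = d / (distance per unit fuel) = 15163.2 / 4.61148×10⁶ = 0.00328814 m³
In qt: 0.00328814 / 0.000946353 = 3.47454 qt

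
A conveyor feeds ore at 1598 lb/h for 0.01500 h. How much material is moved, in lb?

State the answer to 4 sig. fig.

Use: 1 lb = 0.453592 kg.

23.97 lb

1598 lb/h → 0.201344 kg/s
0.01500 h → 54 s
m = ṁ × t = 0.201344 × 54 = 10.8726 kg
In lb: 10.8726 / 0.453592 = 23.97 lb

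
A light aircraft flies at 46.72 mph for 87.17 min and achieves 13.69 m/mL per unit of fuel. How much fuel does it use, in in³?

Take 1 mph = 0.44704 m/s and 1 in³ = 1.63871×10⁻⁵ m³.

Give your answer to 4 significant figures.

486.9 in³

46.72 mph → 20.8857 m/s
87.17 min → 5230.2 s
d = v × t = 20.8857 × 5230.2 = 109236 m
13.69 m/mL → 1.369×10⁷ m/m³
V = d / (distance per unit fuel) = 109236 / 1.369×10⁷ = 0.00797925 m³
In in³: 0.00797925 / 1.63871×10⁻⁵ = 486.923 in³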